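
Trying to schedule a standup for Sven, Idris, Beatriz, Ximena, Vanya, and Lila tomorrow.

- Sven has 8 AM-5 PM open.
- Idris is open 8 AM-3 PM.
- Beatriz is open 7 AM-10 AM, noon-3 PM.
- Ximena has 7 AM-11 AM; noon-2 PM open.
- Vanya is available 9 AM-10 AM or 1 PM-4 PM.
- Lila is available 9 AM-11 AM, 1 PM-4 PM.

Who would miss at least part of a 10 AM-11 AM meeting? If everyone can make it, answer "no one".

Beatriz, Vanya

Sven: free for 10:00-11:00. Idris: free for 10:00-11:00. Beatriz: not fully free for 10:00-11:00. Ximena: free for 10:00-11:00. Vanya: not fully free for 10:00-11:00. Lila: free for 10:00-11:00.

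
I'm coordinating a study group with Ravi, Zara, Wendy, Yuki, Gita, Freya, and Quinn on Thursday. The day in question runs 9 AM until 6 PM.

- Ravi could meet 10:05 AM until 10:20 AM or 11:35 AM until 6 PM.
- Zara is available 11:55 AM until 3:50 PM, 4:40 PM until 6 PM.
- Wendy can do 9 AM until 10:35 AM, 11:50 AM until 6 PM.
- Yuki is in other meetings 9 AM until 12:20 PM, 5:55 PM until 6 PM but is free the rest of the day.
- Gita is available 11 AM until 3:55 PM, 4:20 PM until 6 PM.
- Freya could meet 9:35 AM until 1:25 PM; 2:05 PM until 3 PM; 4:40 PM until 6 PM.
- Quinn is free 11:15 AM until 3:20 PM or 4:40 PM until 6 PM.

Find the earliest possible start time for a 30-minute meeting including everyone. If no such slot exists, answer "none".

12:20

Ravi free: 10:05-10:20, 11:35-18:00.
Zara free: 11:55-15:50, 16:40-18:00.
Wendy free: 09:00-10:35, 11:50-18:00.
Yuki free: 12:20-17:55 (invert busy blocks within the working day).
Gita free: 11:00-15:55, 16:20-18:00.
Freya free: 09:35-13:25, 14:05-15:00, 16:40-18:00.
Quinn free: 11:15-15:20, 16:40-18:00.
Ravi ∩ Zara: 11:55-15:50, 16:40-18:00.
Ravi ∩ Zara ∩ Wendy: 11:55-15:50, 16:40-18:00.
Ravi ∩ Zara ∩ Wendy ∩ Yuki: 12:20-15:50, 16:40-17:55.
Ravi ∩ Zara ∩ Wendy ∩ Yuki ∩ Gita: 12:20-15:50, 16:40-17:55.
Ravi ∩ Zara ∩ Wendy ∩ Yuki ∩ Gita ∩ Freya: 12:20-13:25, 14:05-15:00, 16:40-17:55.
Ravi ∩ Zara ∩ Wendy ∩ Yuki ∩ Gita ∩ Freya ∩ Quinn: 12:20-13:25, 14:05-15:00, 16:40-17:55.
The first common window of at least 30 minutes is 12:20-13:25, so the earliest start is 12:20.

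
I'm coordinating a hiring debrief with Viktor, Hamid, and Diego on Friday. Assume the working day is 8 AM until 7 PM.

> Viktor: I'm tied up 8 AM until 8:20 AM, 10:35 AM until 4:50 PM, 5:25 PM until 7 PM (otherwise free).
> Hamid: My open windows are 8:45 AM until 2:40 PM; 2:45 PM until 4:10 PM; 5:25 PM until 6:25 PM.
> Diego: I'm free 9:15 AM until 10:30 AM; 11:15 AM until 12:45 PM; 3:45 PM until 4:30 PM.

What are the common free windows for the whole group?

09:15-10:30

Viktor free: 08:20-10:35, 16:50-17:25 (invert busy blocks within the working day).
Hamid free: 08:45-14:40, 14:45-16:10, 17:25-18:25.
Diego free: 09:15-10:30, 11:15-12:45, 15:45-16:30.
Viktor ∩ Hamid: 08:45-10:35.
Viktor ∩ Hamid ∩ Diego: 09:15-10:30.
Those are the intersection windows.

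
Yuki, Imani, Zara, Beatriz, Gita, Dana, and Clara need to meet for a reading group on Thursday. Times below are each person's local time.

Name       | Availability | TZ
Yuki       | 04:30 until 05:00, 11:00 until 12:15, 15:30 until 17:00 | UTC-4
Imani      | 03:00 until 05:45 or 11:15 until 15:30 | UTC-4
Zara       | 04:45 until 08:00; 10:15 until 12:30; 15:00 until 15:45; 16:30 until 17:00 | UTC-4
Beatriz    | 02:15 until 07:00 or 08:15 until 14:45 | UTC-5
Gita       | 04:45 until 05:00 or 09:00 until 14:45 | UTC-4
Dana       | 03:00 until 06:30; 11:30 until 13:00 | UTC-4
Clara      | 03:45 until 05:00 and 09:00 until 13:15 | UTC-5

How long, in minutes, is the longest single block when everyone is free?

Yuki in UTC: 08:30-09:00, 15:00-16:15, 19:30-21:00 (add 4h to convert from UTC-4).
Imani in UTC: 07:00-09:45, 15:15-19:30 (add 4h to convert from UTC-4).
Zara in UTC: 08:45-12:00, 14:15-16:30, 19:00-19:45, 20:30-21:00 (add 4h to convert from UTC-4).
Beatriz in UTC: 07:15-12:00, 13:15-19:45 (add 5h to convert from UTC-5).
Gita in UTC: 08:45-09:00, 13:00-18:45 (add 4h to convert from UTC-4).
Dana in UTC: 07:00-10:30, 15:30-17:00 (add 4h to convert from UTC-4).
Clara in UTC: 08:45-10:00, 14:00-18:15 (add 5h to convert from UTC-5).
Yuki ∩ Imani: 08:30-09:00, 15:15-16:15.
Yuki ∩ Imani ∩ Zara: 08:45-09:00, 15:15-16:15.
Yuki ∩ Imani ∩ Zara ∩ Beatriz: 08:45-09:00, 15:15-16:15.
Yuki ∩ Imani ∩ Zara ∩ Beatriz ∩ Gita: 08:45-09:00, 15:15-16:15.
Yuki ∩ Imani ∩ Zara ∩ Beatriz ∩ Gita ∩ Dana: 08:45-09:00, 15:30-16:15.
Yuki ∩ Imani ∩ Zara ∩ Beatriz ∩ Gita ∩ Dana ∩ Clara: 08:45-09:00, 15:30-16:15.
The longest is 15:30-16:15 at 45 minutes.

45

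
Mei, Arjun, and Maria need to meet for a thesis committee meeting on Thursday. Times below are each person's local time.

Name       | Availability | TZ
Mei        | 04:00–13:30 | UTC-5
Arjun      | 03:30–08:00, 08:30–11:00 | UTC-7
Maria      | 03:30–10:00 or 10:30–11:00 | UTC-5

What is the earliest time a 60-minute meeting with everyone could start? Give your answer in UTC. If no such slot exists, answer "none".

Mei in UTC: 09:00-18:30 (add 5h to convert from UTC-5).
Arjun in UTC: 10:30-15:00, 15:30-18:00 (add 7h to convert from UTC-7).
Maria in UTC: 08:30-15:00, 15:30-16:00 (add 5h to convert from UTC-5).
Mei ∩ Arjun: 10:30-15:00, 15:30-18:00.
Mei ∩ Arjun ∩ Maria: 10:30-15:00, 15:30-16:00.
So the common availability across everyone is 10:30-15:00, 15:30-16:00.
The first common window of at least 60 minutes is 10:30-15:00, so the earliest start is 10:30.

10:30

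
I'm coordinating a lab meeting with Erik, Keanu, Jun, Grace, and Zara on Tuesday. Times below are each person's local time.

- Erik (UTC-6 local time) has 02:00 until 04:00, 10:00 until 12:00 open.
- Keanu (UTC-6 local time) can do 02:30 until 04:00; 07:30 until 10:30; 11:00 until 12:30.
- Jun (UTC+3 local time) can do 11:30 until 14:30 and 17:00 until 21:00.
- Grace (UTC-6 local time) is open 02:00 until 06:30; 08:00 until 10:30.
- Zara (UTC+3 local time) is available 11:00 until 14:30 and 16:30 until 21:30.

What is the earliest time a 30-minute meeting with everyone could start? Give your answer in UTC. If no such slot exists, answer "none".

Erik in UTC: 08:00-10:00, 16:00-18:00 (add 6h to convert from UTC-6).
Keanu in UTC: 08:30-10:00, 13:30-16:30, 17:00-18:30 (add 6h to convert from UTC-6).
Jun in UTC: 08:30-11:30, 14:00-18:00 (subtract 3h to convert from UTC+3).
Grace in UTC: 08:00-12:30, 14:00-16:30 (add 6h to convert from UTC-6).
Zara in UTC: 08:00-11:30, 13:30-18:30 (subtract 3h to convert from UTC+3).
Erik ∩ Keanu: 08:30-10:00, 16:00-16:30, 17:00-18:00.
Erik ∩ Keanu ∩ Jun: 08:30-10:00, 16:00-16:30, 17:00-18:00.
Erik ∩ Keanu ∩ Jun ∩ Grace: 08:30-10:00, 16:00-16:30.
Erik ∩ Keanu ∩ Jun ∩ Grace ∩ Zara: 08:30-10:00, 16:00-16:30.
The first common window of at least 30 minutes is 08:30-10:00, so the earliest start is 08:30.

08:30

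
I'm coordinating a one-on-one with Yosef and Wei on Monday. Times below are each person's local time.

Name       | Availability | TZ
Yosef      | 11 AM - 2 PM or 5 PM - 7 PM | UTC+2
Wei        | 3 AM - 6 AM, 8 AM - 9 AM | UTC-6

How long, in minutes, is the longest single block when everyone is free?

Yosef in UTC: 09:00-12:00, 15:00-17:00 (subtract 2h to convert from UTC+2).
Wei in UTC: 09:00-12:00, 14:00-15:00 (add 6h to convert from UTC-6).
Yosef ∩ Wei: 09:00-12:00.
So the common availability across everyone is 09:00-12:00.
The longest is 09:00-12:00 at 180 minutes.

180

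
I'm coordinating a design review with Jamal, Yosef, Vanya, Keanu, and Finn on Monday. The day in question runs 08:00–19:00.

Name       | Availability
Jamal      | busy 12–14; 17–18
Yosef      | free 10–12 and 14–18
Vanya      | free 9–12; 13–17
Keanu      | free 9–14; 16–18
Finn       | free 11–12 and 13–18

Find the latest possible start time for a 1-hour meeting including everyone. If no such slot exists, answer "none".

Jamal free: 08:00-12:00, 14:00-17:00, 18:00-19:00 (invert busy blocks within the working day).
Yosef free: 10:00-12:00, 14:00-18:00.
Vanya free: 09:00-12:00, 13:00-17:00.
Keanu free: 09:00-14:00, 16:00-18:00.
Finn free: 11:00-12:00, 13:00-18:00.
Jamal ∩ Yosef: 10:00-12:00, 14:00-17:00.
Jamal ∩ Yosef ∩ Vanya: 10:00-12:00, 14:00-17:00.
Jamal ∩ Yosef ∩ Vanya ∩ Keanu: 10:00-12:00, 16:00-17:00.
Jamal ∩ Yosef ∩ Vanya ∩ Keanu ∩ Finn: 11:00-12:00, 16:00-17:00.
The last common window of at least 60 minutes is 16:00-17:00; a 60-minute meeting can start as late as 16:00 and still end by 17:00.

16:00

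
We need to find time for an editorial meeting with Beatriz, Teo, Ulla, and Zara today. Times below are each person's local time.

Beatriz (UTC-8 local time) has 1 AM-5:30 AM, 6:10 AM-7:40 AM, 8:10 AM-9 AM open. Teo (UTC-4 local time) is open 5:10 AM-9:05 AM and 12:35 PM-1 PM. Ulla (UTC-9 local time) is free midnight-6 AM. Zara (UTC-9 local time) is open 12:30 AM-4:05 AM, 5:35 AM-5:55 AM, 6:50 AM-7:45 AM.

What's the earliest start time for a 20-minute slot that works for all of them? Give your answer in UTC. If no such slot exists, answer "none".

Beatriz in UTC: 09:00-13:30, 14:10-15:40, 16:10-17:00 (add 8h to convert from UTC-8).
Teo in UTC: 09:10-13:05, 16:35-17:00 (add 4h to convert from UTC-4).
Ulla in UTC: 09:00-15:00 (add 9h to convert from UTC-9).
Zara in UTC: 09:30-13:05, 14:35-14:55, 15:50-16:45 (add 9h to convert from UTC-9).
Beatriz ∩ Teo: 09:10-13:05, 16:35-17:00.
Beatriz ∩ Teo ∩ Ulla: 09:10-13:05.
Beatriz ∩ Teo ∩ Ulla ∩ Zara: 09:30-13:05.
Those are the intersection windows.
The first common window of at least 20 minutes is 09:30-13:05, so the earliest start is 09:30.

09:30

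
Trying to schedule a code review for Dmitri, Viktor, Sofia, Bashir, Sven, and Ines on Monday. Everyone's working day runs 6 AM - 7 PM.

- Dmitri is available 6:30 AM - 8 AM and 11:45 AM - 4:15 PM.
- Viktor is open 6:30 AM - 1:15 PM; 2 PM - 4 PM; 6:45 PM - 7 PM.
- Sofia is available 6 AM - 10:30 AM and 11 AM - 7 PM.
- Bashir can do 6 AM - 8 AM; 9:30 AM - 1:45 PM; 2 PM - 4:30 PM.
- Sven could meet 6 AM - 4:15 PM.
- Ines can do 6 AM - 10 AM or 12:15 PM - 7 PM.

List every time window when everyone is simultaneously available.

06:30-08:00, 12:15-13:15, 14:00-16:00

Dmitri ∩ Viktor: 06:30-08:00, 11:45-13:15, 14:00-16:00.
Dmitri ∩ Viktor ∩ Sofia: 06:30-08:00, 11:45-13:15, 14:00-16:00.
Dmitri ∩ Viktor ∩ Sofia ∩ Bashir: 06:30-08:00, 11:45-13:15, 14:00-16:00.
Dmitri ∩ Viktor ∩ Sofia ∩ Bashir ∩ Sven: 06:30-08:00, 11:45-13:15, 14:00-16:00.
Dmitri ∩ Viktor ∩ Sofia ∩ Bashir ∩ Sven ∩ Ines: 06:30-08:00, 12:15-13:15, 14:00-16:00.
Those are the intersection windows.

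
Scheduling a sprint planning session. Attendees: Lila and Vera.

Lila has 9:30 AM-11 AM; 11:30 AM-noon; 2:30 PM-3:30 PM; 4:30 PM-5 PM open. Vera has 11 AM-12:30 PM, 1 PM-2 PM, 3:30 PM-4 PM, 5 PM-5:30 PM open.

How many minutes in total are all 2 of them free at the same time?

Lila ∩ Vera: 11:30-12:00.
That's a single block of 30 minutes.

30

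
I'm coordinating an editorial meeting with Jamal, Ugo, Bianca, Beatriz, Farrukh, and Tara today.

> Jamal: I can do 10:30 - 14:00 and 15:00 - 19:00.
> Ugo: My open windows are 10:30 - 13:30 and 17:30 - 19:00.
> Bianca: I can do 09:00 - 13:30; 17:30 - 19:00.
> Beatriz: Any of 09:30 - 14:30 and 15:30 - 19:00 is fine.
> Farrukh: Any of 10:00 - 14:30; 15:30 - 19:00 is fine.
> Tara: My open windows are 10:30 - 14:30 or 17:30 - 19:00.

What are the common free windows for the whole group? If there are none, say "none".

10:30-13:30, 17:30-19:00

Jamal ∩ Ugo: 10:30-13:30, 17:30-19:00.
Jamal ∩ Ugo ∩ Bianca: 10:30-13:30, 17:30-19:00.
Jamal ∩ Ugo ∩ Bianca ∩ Beatriz: 10:30-13:30, 17:30-19:00.
Jamal ∩ Ugo ∩ Bianca ∩ Beatriz ∩ Farrukh: 10:30-13:30, 17:30-19:00.
Jamal ∩ Ugo ∩ Bianca ∩ Beatriz ∩ Farrukh ∩ Tara: 10:30-13:30, 17:30-19:00.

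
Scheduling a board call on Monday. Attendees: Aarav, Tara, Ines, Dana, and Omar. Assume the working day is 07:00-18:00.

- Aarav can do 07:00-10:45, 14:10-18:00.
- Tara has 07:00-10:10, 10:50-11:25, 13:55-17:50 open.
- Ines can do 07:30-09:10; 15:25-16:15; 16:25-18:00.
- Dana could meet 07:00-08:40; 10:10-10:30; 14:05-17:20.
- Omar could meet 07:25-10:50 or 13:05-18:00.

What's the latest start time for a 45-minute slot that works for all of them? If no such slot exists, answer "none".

16:35

Aarav ∩ Tara: 07:00-10:10, 14:10-17:50.
Aarav ∩ Tara ∩ Ines: 07:30-09:10, 15:25-16:15, 16:25-17:50.
Aarav ∩ Tara ∩ Ines ∩ Dana: 07:30-08:40, 15:25-16:15, 16:25-17:20.
Aarav ∩ Tara ∩ Ines ∩ Dana ∩ Omar: 07:30-08:40, 15:25-16:15, 16:25-17:20.
The last common window of at least 45 minutes is 16:25-17:20; a 45-minute meeting can start as late as 16:35 and still end by 17:20.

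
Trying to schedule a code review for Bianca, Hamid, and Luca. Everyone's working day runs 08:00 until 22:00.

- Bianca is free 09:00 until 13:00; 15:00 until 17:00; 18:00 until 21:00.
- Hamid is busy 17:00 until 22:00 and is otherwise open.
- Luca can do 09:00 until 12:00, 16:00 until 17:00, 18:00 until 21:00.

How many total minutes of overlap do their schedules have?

Bianca free: 09:00-13:00, 15:00-17:00, 18:00-21:00.
Hamid free: 08:00-17:00 (invert busy blocks within the working day).
Luca free: 09:00-12:00, 16:00-17:00, 18:00-21:00.
Bianca ∩ Hamid: 09:00-13:00, 15:00-17:00.
Bianca ∩ Hamid ∩ Luca: 09:00-12:00, 16:00-17:00.
Summing the common windows: 180 + 60 = 240 minutes.

240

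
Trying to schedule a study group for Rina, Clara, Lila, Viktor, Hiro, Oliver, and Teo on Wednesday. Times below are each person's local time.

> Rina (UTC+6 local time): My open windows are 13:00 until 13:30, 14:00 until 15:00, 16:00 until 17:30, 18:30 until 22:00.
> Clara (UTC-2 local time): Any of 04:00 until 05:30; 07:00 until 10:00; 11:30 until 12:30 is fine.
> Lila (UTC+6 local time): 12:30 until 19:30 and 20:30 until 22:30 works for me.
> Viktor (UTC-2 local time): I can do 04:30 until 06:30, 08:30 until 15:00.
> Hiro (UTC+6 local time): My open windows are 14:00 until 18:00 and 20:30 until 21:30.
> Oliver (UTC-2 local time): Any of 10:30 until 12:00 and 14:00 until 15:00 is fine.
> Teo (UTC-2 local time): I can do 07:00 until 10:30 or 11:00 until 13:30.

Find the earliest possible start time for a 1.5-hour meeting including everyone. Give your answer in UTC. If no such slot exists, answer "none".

none

Rina in UTC: 07:00-07:30, 08:00-09:00, 10:00-11:30, 12:30-16:00 (subtract 6h to convert from UTC+6).
Clara in UTC: 06:00-07:30, 09:00-12:00, 13:30-14:30 (add 2h to convert from UTC-2).
Lila in UTC: 06:30-13:30, 14:30-16:30 (subtract 6h to convert from UTC+6).
Viktor in UTC: 06:30-08:30, 10:30-17:00 (add 2h to convert from UTC-2).
Hiro in UTC: 08:00-12:00, 14:30-15:30 (subtract 6h to convert from UTC+6).
Oliver in UTC: 12:30-14:00, 16:00-17:00 (add 2h to convert from UTC-2).
Teo in UTC: 09:00-12:30, 13:00-15:30 (add 2h to convert from UTC-2).
Rina ∩ Clara: 07:00-07:30, 10:00-11:30, 13:30-14:30.
Rina ∩ Clara ∩ Lila: 07:00-07:30, 10:00-11:30.
Rina ∩ Clara ∩ Lila ∩ Viktor: 07:00-07:30, 10:30-11:30.
Rina ∩ Clara ∩ Lila ∩ Viktor ∩ Hiro: 10:30-11:30.
Rina ∩ Clara ∩ Lila ∩ Viktor ∩ Hiro ∩ Oliver: ∅.
Rina ∩ Clara ∩ Lila ∩ Viktor ∩ Hiro ∩ Oliver ∩ Teo: ∅.
There is no time when everyone is free.
No common window is at least 90 minutes long.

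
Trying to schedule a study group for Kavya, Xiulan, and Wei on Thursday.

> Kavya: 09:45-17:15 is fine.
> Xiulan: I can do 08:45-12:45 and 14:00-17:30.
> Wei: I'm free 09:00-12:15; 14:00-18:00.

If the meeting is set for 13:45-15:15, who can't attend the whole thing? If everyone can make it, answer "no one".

Wei, Xiulan

Kavya: free for 13:45-15:15. Xiulan: not fully free for 13:45-15:15. Wei: not fully free for 13:45-15:15.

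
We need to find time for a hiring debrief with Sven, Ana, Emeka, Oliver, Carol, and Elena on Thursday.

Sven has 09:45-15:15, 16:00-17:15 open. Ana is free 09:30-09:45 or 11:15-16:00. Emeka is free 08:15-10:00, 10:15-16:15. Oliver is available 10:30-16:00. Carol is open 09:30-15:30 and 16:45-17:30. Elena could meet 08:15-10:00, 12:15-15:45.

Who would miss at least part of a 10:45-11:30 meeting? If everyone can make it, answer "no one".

Ana, Elena

Sven: free for 10:45-11:30. Ana: not fully free for 10:45-11:30. Emeka: free for 10:45-11:30. Oliver: free for 10:45-11:30. Carol: free for 10:45-11:30. Elena: not fully free for 10:45-11:30.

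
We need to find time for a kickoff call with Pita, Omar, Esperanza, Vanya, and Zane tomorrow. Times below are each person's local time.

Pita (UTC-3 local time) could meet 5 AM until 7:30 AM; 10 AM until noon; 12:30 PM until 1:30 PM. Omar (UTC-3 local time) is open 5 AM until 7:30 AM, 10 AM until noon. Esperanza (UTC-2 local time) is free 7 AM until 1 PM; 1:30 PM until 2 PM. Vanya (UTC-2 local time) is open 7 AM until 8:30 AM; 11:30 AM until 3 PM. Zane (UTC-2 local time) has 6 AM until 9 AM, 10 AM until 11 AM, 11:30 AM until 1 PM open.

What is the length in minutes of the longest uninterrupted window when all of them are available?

Pita in UTC: 08:00-10:30, 13:00-15:00, 15:30-16:30 (add 3h to convert from UTC-3).
Omar in UTC: 08:00-10:30, 13:00-15:00 (add 3h to convert from UTC-3).
Esperanza in UTC: 09:00-15:00, 15:30-16:00 (add 2h to convert from UTC-2).
Vanya in UTC: 09:00-10:30, 13:30-17:00 (add 2h to convert from UTC-2).
Zane in UTC: 08:00-11:00, 12:00-13:00, 13:30-15:00 (add 2h to convert from UTC-2).
Pita ∩ Omar: 08:00-10:30, 13:00-15:00.
Pita ∩ Omar ∩ Esperanza: 09:00-10:30, 13:00-15:00.
Pita ∩ Omar ∩ Esperanza ∩ Vanya: 09:00-10:30, 13:30-15:00.
Pita ∩ Omar ∩ Esperanza ∩ Vanya ∩ Zane: 09:00-10:30, 13:30-15:00.
The longest is 09:00-10:30 at 90 minutes.

90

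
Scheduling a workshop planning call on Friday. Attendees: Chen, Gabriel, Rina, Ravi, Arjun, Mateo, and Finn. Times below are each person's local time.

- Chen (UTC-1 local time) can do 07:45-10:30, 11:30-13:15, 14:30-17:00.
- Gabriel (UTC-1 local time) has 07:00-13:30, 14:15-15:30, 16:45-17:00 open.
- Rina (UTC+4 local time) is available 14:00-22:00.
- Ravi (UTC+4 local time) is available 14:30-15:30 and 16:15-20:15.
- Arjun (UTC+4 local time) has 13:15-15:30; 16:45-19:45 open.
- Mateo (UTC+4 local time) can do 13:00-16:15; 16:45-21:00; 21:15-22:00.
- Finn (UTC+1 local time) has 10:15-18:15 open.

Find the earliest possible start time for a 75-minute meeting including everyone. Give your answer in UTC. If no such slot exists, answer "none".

12:45

Chen in UTC: 08:45-11:30, 12:30-14:15, 15:30-18:00 (add 1h to convert from UTC-1).
Gabriel in UTC: 08:00-14:30, 15:15-16:30, 17:45-18:00 (add 1h to convert from UTC-1).
Rina in UTC: 10:00-18:00 (subtract 4h to convert from UTC+4).
Ravi in UTC: 10:30-11:30, 12:15-16:15 (subtract 4h to convert from UTC+4).
Arjun in UTC: 09:15-11:30, 12:45-15:45 (subtract 4h to convert from UTC+4).
Mateo in UTC: 09:00-12:15, 12:45-17:00, 17:15-18:00 (subtract 4h to convert from UTC+4).
Finn in UTC: 09:15-17:15 (subtract 1h to convert from UTC+1).
Chen ∩ Gabriel: 08:45-11:30, 12:30-14:15, 15:30-16:30, 17:45-18:00.
Chen ∩ Gabriel ∩ Rina: 10:00-11:30, 12:30-14:15, 15:30-16:30, 17:45-18:00.
Chen ∩ Gabriel ∩ Rina ∩ Ravi: 10:30-11:30, 12:30-14:15, 15:30-16:15.
Chen ∩ Gabriel ∩ Rina ∩ Ravi ∩ Arjun: 10:30-11:30, 12:45-14:15, 15:30-15:45.
Chen ∩ Gabriel ∩ Rina ∩ Ravi ∩ Arjun ∩ Mateo: 10:30-11:30, 12:45-14:15, 15:30-15:45.
Chen ∩ Gabriel ∩ Rina ∩ Ravi ∩ Arjun ∩ Mateo ∩ Finn: 10:30-11:30, 12:45-14:15, 15:30-15:45.
The first common window of at least 75 minutes is 12:45-14:15, so the earliest start is 12:45.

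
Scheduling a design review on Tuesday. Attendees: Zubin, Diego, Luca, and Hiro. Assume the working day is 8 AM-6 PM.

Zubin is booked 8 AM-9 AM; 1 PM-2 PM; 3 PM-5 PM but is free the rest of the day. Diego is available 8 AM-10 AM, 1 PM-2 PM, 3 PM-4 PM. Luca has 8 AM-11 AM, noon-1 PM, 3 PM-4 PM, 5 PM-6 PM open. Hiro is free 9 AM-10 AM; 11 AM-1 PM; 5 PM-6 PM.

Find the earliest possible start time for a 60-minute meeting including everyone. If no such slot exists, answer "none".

09:00

Zubin free: 09:00-13:00, 14:00-15:00, 17:00-18:00 (invert busy blocks within the working day).
Diego free: 08:00-10:00, 13:00-14:00, 15:00-16:00.
Luca free: 08:00-11:00, 12:00-13:00, 15:00-16:00, 17:00-18:00.
Hiro free: 09:00-10:00, 11:00-13:00, 17:00-18:00.
Zubin ∩ Diego: 09:00-10:00.
Zubin ∩ Diego ∩ Luca: 09:00-10:00.
Zubin ∩ Diego ∩ Luca ∩ Hiro: 09:00-10:00.
The first common window of at least 60 minutes is 09:00-10:00, so the earliest start is 09:00.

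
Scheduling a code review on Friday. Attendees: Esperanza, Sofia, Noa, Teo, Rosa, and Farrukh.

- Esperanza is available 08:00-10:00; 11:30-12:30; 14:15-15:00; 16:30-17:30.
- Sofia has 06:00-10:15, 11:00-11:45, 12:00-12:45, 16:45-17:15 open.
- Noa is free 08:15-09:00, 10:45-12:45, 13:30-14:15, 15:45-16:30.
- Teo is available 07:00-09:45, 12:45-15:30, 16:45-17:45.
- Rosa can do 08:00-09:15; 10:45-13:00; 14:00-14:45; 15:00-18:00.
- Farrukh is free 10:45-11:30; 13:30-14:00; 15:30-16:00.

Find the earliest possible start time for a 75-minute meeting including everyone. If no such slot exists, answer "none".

none

Esperanza ∩ Sofia: 08:00-10:00, 11:30-11:45, 12:00-12:30, 16:45-17:15.
Esperanza ∩ Sofia ∩ Noa: 08:15-09:00, 11:30-11:45, 12:00-12:30.
Esperanza ∩ Sofia ∩ Noa ∩ Teo: 08:15-09:00.
Esperanza ∩ Sofia ∩ Noa ∩ Teo ∩ Rosa: 08:15-09:00.
Esperanza ∩ Sofia ∩ Noa ∩ Teo ∩ Rosa ∩ Farrukh: ∅.
There is no time when everyone is free.
No common window is at least 75 minutes long.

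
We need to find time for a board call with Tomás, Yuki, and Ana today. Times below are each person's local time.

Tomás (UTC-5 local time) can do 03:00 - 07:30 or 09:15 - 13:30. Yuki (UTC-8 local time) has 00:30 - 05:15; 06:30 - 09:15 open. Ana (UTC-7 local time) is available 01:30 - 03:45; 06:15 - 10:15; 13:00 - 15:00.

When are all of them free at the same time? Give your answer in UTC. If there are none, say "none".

08:30-10:45, 14:30-17:15

Tomás in UTC: 08:00-12:30, 14:15-18:30 (add 5h to convert from UTC-5).
Yuki in UTC: 08:30-13:15, 14:30-17:15 (add 8h to convert from UTC-8).
Ana in UTC: 08:30-10:45, 13:15-17:15, 20:00-22:00 (add 7h to convert from UTC-7).
Tomás ∩ Yuki: 08:30-12:30, 14:30-17:15.
Tomás ∩ Yuki ∩ Ana: 08:30-10:45, 14:30-17:15.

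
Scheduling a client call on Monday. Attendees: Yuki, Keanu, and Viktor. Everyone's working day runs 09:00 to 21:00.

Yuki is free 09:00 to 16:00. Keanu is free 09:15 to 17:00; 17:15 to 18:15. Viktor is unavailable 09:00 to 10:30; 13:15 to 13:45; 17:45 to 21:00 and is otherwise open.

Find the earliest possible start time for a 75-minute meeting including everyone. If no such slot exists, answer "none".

Yuki free: 09:00-16:00.
Keanu free: 09:15-17:00, 17:15-18:15.
Viktor free: 10:30-13:15, 13:45-17:45 (invert busy blocks within the working day).
Yuki ∩ Keanu: 09:15-16:00.
Yuki ∩ Keanu ∩ Viktor: 10:30-13:15, 13:45-16:00.
The first common window of at least 75 minutes is 10:30-13:15, so the earliest start is 10:30.

10:30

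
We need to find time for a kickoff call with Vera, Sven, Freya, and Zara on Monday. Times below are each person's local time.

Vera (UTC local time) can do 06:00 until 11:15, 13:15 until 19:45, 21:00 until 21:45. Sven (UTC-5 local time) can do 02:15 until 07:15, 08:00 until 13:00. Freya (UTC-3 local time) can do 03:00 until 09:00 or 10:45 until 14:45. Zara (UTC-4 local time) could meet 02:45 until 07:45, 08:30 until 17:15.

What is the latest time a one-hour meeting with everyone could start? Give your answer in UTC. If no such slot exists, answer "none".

Vera in UTC: 06:00-11:15, 13:15-19:45, 21:00-21:45.
Sven in UTC: 07:15-12:15, 13:00-18:00 (add 5h to convert from UTC-5).
Freya in UTC: 06:00-12:00, 13:45-17:45 (add 3h to convert from UTC-3).
Zara in UTC: 06:45-11:45, 12:30-21:15 (add 4h to convert from UTC-4).
Vera ∩ Sven: 07:15-11:15, 13:15-18:00.
Vera ∩ Sven ∩ Freya: 07:15-11:15, 13:45-17:45.
Vera ∩ Sven ∩ Freya ∩ Zara: 07:15-11:15, 13:45-17:45.
The last common window of at least 60 minutes is 13:45-17:45; a 60-minute meeting can start as late as 16:45 and still end by 17:45.

16:45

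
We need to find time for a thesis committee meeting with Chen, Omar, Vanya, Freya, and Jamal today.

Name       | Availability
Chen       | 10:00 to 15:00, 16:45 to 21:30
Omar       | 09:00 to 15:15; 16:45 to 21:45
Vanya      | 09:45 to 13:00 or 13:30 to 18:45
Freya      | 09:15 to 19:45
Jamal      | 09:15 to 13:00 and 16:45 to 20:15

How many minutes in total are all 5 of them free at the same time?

Chen ∩ Omar: 10:00-15:00, 16:45-21:30.
Chen ∩ Omar ∩ Vanya: 10:00-13:00, 13:30-15:00, 16:45-18:45.
Chen ∩ Omar ∩ Vanya ∩ Freya: 10:00-13:00, 13:30-15:00, 16:45-18:45.
Chen ∩ Omar ∩ Vanya ∩ Freya ∩ Jamal: 10:00-13:00, 16:45-18:45.
Summing the common windows: 180 + 120 = 300 minutes.

300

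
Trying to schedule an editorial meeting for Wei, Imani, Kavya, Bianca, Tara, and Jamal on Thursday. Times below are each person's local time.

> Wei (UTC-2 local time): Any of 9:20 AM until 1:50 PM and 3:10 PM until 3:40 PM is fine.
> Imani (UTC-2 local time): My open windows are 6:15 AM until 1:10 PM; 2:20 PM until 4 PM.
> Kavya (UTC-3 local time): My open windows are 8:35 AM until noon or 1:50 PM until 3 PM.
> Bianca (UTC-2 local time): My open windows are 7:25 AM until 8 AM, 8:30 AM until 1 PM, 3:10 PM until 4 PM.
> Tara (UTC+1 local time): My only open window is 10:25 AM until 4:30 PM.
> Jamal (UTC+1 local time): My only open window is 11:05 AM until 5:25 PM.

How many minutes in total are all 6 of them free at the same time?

205

Wei in UTC: 11:20-15:50, 17:10-17:40 (add 2h to convert from UTC-2).
Imani in UTC: 08:15-15:10, 16:20-18:00 (add 2h to convert from UTC-2).
Kavya in UTC: 11:35-15:00, 16:50-18:00 (add 3h to convert from UTC-3).
Bianca in UTC: 09:25-10:00, 10:30-15:00, 17:10-18:00 (add 2h to convert from UTC-2).
Tara in UTC: 09:25-15:30 (subtract 1h to convert from UTC+1).
Jamal in UTC: 10:05-16:25 (subtract 1h to convert from UTC+1).
Wei ∩ Imani: 11:20-15:10, 17:10-17:40.
Wei ∩ Imani ∩ Kavya: 11:35-15:00, 17:10-17:40.
Wei ∩ Imani ∩ Kavya ∩ Bianca: 11:35-15:00, 17:10-17:40.
Wei ∩ Imani ∩ Kavya ∩ Bianca ∩ Tara: 11:35-15:00.
Wei ∩ Imani ∩ Kavya ∩ Bianca ∩ Tara ∩ Jamal: 11:35-15:00.
That's a single block of 205 minutes.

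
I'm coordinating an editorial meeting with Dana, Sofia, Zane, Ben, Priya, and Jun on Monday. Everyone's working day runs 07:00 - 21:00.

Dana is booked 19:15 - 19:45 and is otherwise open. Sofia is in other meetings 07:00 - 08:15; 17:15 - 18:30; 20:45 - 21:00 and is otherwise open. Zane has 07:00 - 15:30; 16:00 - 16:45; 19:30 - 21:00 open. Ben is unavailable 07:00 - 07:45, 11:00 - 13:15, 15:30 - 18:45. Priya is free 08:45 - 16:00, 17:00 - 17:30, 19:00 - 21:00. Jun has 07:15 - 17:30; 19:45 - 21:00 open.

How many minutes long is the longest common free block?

Dana free: 07:00-19:15, 19:45-21:00 (invert busy blocks within the working day).
Sofia free: 08:15-17:15, 18:30-20:45 (invert busy blocks within the working day).
Zane free: 07:00-15:30, 16:00-16:45, 19:30-21:00.
Ben free: 07:45-11:00, 13:15-15:30, 18:45-21:00 (invert busy blocks within the working day).
Priya free: 08:45-16:00, 17:00-17:30, 19:00-21:00.
Jun free: 07:15-17:30, 19:45-21:00.
Dana ∩ Sofia: 08:15-17:15, 18:30-19:15, 19:45-20:45.
Dana ∩ Sofia ∩ Zane: 08:15-15:30, 16:00-16:45, 19:45-20:45.
Dana ∩ Sofia ∩ Zane ∩ Ben: 08:15-11:00, 13:15-15:30, 19:45-20:45.
Dana ∩ Sofia ∩ Zane ∩ Ben ∩ Priya: 08:45-11:00, 13:15-15:30, 19:45-20:45.
Dana ∩ Sofia ∩ Zane ∩ Ben ∩ Priya ∩ Jun: 08:45-11:00, 13:15-15:30, 19:45-20:45.
The longest is 08:45-11:00 at 135 minutes.

135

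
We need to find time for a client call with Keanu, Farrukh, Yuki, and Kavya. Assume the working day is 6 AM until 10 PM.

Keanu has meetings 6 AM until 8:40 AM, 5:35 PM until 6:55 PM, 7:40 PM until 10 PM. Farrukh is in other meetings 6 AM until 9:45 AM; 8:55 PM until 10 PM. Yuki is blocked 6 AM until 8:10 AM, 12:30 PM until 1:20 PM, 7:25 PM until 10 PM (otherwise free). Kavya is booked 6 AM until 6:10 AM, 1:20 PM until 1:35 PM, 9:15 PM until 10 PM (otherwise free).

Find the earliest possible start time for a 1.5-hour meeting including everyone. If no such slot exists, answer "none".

09:45

Keanu free: 08:40-17:35, 18:55-19:40 (invert busy blocks within the working day).
Farrukh free: 09:45-20:55 (invert busy blocks within the working day).
Yuki free: 08:10-12:30, 13:20-19:25 (invert busy blocks within the working day).
Kavya free: 06:10-13:20, 13:35-21:15 (invert busy blocks within the working day).
Keanu ∩ Farrukh: 09:45-17:35, 18:55-19:40.
Keanu ∩ Farrukh ∩ Yuki: 09:45-12:30, 13:20-17:35, 18:55-19:25.
Keanu ∩ Farrukh ∩ Yuki ∩ Kavya: 09:45-12:30, 13:35-17:35, 18:55-19:25.
The first common window of at least 90 minutes is 09:45-12:30, so the earliest start is 09:45.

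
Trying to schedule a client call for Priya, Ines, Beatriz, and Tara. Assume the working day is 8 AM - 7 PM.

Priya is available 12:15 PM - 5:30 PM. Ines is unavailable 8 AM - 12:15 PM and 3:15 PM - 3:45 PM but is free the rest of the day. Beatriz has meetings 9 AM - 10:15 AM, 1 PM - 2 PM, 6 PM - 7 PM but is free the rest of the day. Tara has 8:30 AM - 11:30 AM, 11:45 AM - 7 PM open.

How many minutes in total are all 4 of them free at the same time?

225

Priya free: 12:15-17:30.
Ines free: 12:15-15:15, 15:45-19:00 (invert busy blocks within the working day).
Beatriz free: 08:00-09:00, 10:15-13:00, 14:00-18:00 (invert busy blocks within the working day).
Tara free: 08:30-11:30, 11:45-19:00.
Priya ∩ Ines: 12:15-15:15, 15:45-17:30.
Priya ∩ Ines ∩ Beatriz: 12:15-13:00, 14:00-15:15, 15:45-17:30.
Priya ∩ Ines ∩ Beatriz ∩ Tara: 12:15-13:00, 14:00-15:15, 15:45-17:30.
Summing the common windows: 45 + 75 + 105 = 225 minutes.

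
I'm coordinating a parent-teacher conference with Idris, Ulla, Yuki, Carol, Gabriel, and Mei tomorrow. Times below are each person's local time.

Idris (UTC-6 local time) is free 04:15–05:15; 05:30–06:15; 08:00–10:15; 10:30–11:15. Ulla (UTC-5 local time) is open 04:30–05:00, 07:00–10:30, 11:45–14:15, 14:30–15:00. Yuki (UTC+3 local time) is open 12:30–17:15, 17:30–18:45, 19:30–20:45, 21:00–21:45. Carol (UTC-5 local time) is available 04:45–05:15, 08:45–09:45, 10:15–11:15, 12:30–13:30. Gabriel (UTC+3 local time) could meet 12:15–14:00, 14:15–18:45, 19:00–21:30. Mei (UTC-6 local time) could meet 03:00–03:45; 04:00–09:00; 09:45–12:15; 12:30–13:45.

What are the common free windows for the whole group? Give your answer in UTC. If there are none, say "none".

14:00-14:15, 14:30-14:45

Idris in UTC: 10:15-11:15, 11:30-12:15, 14:00-16:15, 16:30-17:15 (add 6h to convert from UTC-6).
Ulla in UTC: 09:30-10:00, 12:00-15:30, 16:45-19:15, 19:30-20:00 (add 5h to convert from UTC-5).
Yuki in UTC: 09:30-14:15, 14:30-15:45, 16:30-17:45, 18:00-18:45 (subtract 3h to convert from UTC+3).
Carol in UTC: 09:45-10:15, 13:45-14:45, 15:15-16:15, 17:30-18:30 (add 5h to convert from UTC-5).
Gabriel in UTC: 09:15-11:00, 11:15-15:45, 16:00-18:30 (subtract 3h to convert from UTC+3).
Mei in UTC: 09:00-09:45, 10:00-15:00, 15:45-18:15, 18:30-19:45 (add 6h to convert from UTC-6).
Idris ∩ Ulla: 12:00-12:15, 14:00-15:30, 16:45-17:15.
Idris ∩ Ulla ∩ Yuki: 12:00-12:15, 14:00-14:15, 14:30-15:30, 16:45-17:15.
Idris ∩ Ulla ∩ Yuki ∩ Carol: 14:00-14:15, 14:30-14:45, 15:15-15:30.
Idris ∩ Ulla ∩ Yuki ∩ Carol ∩ Gabriel: 14:00-14:15, 14:30-14:45, 15:15-15:30.
Idris ∩ Ulla ∩ Yuki ∩ Carol ∩ Gabriel ∩ Mei: 14:00-14:15, 14:30-14:45.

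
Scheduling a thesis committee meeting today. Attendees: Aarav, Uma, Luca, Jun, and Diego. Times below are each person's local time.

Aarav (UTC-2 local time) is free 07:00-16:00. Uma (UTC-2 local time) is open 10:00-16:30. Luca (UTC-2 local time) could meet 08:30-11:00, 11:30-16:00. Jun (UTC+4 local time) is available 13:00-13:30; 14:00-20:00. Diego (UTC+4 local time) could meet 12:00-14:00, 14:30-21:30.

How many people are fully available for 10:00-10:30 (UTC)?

Aarav in UTC: 09:00-18:00 (add 2h to convert from UTC-2).
Uma in UTC: 12:00-18:30 (add 2h to convert from UTC-2).
Luca in UTC: 10:30-13:00, 13:30-18:00 (add 2h to convert from UTC-2).
Jun in UTC: 09:00-09:30, 10:00-16:00 (subtract 4h to convert from UTC+4).
Diego in UTC: 08:00-10:00, 10:30-17:30 (subtract 4h to convert from UTC+4).
Aarav and Jun can make the full 10:00-10:30 slot — that's 2.

2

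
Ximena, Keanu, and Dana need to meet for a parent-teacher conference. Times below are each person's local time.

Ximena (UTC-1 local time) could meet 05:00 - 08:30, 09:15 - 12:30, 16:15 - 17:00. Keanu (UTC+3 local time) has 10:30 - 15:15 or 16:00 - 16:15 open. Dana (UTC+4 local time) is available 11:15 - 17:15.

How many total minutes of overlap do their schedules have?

Ximena in UTC: 06:00-09:30, 10:15-13:30, 17:15-18:00 (add 1h to convert from UTC-1).
Keanu in UTC: 07:30-12:15, 13:00-13:15 (subtract 3h to convert from UTC+3).
Dana in UTC: 07:15-13:15 (subtract 4h to convert from UTC+4).
Ximena ∩ Keanu: 07:30-09:30, 10:15-12:15, 13:00-13:15.
Ximena ∩ Keanu ∩ Dana: 07:30-09:30, 10:15-12:15, 13:00-13:15.
Those are the intersection windows.
Summing the common windows: 120 + 120 + 15 = 255 minutes.

255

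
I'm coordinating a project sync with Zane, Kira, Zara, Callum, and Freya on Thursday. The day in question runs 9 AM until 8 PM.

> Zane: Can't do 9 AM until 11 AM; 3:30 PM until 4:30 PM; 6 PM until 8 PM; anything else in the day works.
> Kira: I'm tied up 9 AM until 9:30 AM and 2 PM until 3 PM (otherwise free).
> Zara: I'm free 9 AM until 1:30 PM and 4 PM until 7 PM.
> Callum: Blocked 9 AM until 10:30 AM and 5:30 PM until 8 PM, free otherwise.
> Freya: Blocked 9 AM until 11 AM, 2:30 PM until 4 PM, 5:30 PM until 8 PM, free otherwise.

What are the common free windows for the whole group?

Zane free: 11:00-15:30, 16:30-18:00 (invert busy blocks within the working day).
Kira free: 09:30-14:00, 15:00-20:00 (invert busy blocks within the working day).
Zara free: 09:00-13:30, 16:00-19:00.
Callum free: 10:30-17:30 (invert busy blocks within the working day).
Freya free: 11:00-14:30, 16:00-17:30 (invert busy blocks within the working day).
Zane ∩ Kira: 11:00-14:00, 15:00-15:30, 16:30-18:00.
Zane ∩ Kira ∩ Zara: 11:00-13:30, 16:30-18:00.
Zane ∩ Kira ∩ Zara ∩ Callum: 11:00-13:30, 16:30-17:30.
Zane ∩ Kira ∩ Zara ∩ Callum ∩ Freya: 11:00-13:30, 16:30-17:30.
So the common availability across everyone is 11:00-13:30, 16:30-17:30.

11:00-13:30, 16:30-17:30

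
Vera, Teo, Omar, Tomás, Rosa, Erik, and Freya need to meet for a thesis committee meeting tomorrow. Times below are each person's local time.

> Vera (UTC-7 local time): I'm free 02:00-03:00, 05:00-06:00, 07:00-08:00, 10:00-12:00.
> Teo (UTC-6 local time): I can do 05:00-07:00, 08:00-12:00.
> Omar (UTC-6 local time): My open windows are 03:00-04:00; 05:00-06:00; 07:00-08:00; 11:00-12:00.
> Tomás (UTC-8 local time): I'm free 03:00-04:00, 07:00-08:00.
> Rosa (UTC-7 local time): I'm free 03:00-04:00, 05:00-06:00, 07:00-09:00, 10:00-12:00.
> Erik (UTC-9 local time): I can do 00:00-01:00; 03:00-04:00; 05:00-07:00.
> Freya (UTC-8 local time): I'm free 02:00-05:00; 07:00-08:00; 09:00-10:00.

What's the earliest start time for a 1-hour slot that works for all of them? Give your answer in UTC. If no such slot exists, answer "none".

none

Vera in UTC: 09:00-10:00, 12:00-13:00, 14:00-15:00, 17:00-19:00 (add 7h to convert from UTC-7).
Teo in UTC: 11:00-13:00, 14:00-18:00 (add 6h to convert from UTC-6).
Omar in UTC: 09:00-10:00, 11:00-12:00, 13:00-14:00, 17:00-18:00 (add 6h to convert from UTC-6).
Tomás in UTC: 11:00-12:00, 15:00-16:00 (add 8h to convert from UTC-8).
Rosa in UTC: 10:00-11:00, 12:00-13:00, 14:00-16:00, 17:00-19:00 (add 7h to convert from UTC-7).
Erik in UTC: 09:00-10:00, 12:00-13:00, 14:00-16:00 (add 9h to convert from UTC-9).
Freya in UTC: 10:00-13:00, 15:00-16:00, 17:00-18:00 (add 8h to convert from UTC-8).
Vera ∩ Teo: 12:00-13:00, 14:00-15:00, 17:00-18:00.
Vera ∩ Teo ∩ Omar: 17:00-18:00.
Vera ∩ Teo ∩ Omar ∩ Tomás: ∅.
Vera ∩ Teo ∩ Omar ∩ Tomás ∩ Rosa: ∅.
Vera ∩ Teo ∩ Omar ∩ Tomás ∩ Rosa ∩ Erik: ∅.
Vera ∩ Teo ∩ Omar ∩ Tomás ∩ Rosa ∩ Erik ∩ Freya: ∅.
There is no time when everyone is free.
No common window is at least 60 minutes long.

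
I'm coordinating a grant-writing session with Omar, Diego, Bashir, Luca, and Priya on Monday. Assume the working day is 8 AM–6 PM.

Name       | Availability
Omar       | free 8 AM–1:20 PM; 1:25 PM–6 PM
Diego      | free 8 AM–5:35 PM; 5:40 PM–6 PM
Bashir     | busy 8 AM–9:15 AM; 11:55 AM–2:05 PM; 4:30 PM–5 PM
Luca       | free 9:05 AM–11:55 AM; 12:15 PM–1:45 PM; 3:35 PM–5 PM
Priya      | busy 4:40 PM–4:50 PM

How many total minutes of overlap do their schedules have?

215

Omar free: 08:00-13:20, 13:25-18:00.
Diego free: 08:00-17:35, 17:40-18:00.
Bashir free: 09:15-11:55, 14:05-16:30, 17:00-18:00 (invert busy blocks within the working day).
Luca free: 09:05-11:55, 12:15-13:45, 15:35-17:00.
Priya free: 08:00-16:40, 16:50-18:00 (invert busy blocks within the working day).
Omar ∩ Diego: 08:00-13:20, 13:25-17:35, 17:40-18:00.
Omar ∩ Diego ∩ Bashir: 09:15-11:55, 14:05-16:30, 17:00-17:35, 17:40-18:00.
Omar ∩ Diego ∩ Bashir ∩ Luca: 09:15-11:55, 15:35-16:30.
Omar ∩ Diego ∩ Bashir ∩ Luca ∩ Priya: 09:15-11:55, 15:35-16:30.
Those are the intersection windows.
Summing the common windows: 160 + 55 = 215 minutes.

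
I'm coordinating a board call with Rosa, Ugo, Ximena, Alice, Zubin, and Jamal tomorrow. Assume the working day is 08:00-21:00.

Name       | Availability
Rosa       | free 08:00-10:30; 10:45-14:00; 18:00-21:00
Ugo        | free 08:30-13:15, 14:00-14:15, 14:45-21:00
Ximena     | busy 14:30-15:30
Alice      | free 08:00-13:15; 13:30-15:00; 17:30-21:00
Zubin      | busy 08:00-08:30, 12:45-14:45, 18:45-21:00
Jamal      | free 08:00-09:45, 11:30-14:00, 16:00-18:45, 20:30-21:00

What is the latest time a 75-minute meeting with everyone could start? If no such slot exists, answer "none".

11:30

Rosa free: 08:00-10:30, 10:45-14:00, 18:00-21:00.
Ugo free: 08:30-13:15, 14:00-14:15, 14:45-21:00.
Ximena free: 08:00-14:30, 15:30-21:00 (invert busy blocks within the working day).
Alice free: 08:00-13:15, 13:30-15:00, 17:30-21:00.
Zubin free: 08:30-12:45, 14:45-18:45 (invert busy blocks within the working day).
Jamal free: 08:00-09:45, 11:30-14:00, 16:00-18:45, 20:30-21:00.
Rosa ∩ Ugo: 08:30-10:30, 10:45-13:15, 18:00-21:00.
Rosa ∩ Ugo ∩ Ximena: 08:30-10:30, 10:45-13:15, 18:00-21:00.
Rosa ∩ Ugo ∩ Ximena ∩ Alice: 08:30-10:30, 10:45-13:15, 18:00-21:00.
Rosa ∩ Ugo ∩ Ximena ∩ Alice ∩ Zubin: 08:30-10:30, 10:45-12:45, 18:00-18:45.
Rosa ∩ Ugo ∩ Ximena ∩ Alice ∩ Zubin ∩ Jamal: 08:30-09:45, 11:30-12:45, 18:00-18:45.
The last common window of at least 75 minutes is 11:30-12:45; a 75-minute meeting can start as late as 11:30 and still end by 12:45.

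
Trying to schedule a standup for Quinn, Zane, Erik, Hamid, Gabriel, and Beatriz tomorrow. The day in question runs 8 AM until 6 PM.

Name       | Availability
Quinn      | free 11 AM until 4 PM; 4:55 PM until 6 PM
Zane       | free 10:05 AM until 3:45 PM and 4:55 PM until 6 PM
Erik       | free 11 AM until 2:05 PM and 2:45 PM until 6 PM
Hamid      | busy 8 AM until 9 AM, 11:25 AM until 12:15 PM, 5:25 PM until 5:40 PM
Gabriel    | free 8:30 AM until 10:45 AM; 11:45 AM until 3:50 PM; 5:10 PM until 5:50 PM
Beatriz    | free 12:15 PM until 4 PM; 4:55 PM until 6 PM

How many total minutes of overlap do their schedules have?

Quinn free: 11:00-16:00, 16:55-18:00.
Zane free: 10:05-15:45, 16:55-18:00.
Erik free: 11:00-14:05, 14:45-18:00.
Hamid free: 09:00-11:25, 12:15-17:25, 17:40-18:00 (invert busy blocks within the working day).
Gabriel free: 08:30-10:45, 11:45-15:50, 17:10-17:50.
Beatriz free: 12:15-16:00, 16:55-18:00.
Quinn ∩ Zane: 11:00-15:45, 16:55-18:00.
Quinn ∩ Zane ∩ Erik: 11:00-14:05, 14:45-15:45, 16:55-18:00.
Quinn ∩ Zane ∩ Erik ∩ Hamid: 11:00-11:25, 12:15-14:05, 14:45-15:45, 16:55-17:25, 17:40-18:00.
Quinn ∩ Zane ∩ Erik ∩ Hamid ∩ Gabriel: 12:15-14:05, 14:45-15:45, 17:10-17:25, 17:40-17:50.
Quinn ∩ Zane ∩ Erik ∩ Hamid ∩ Gabriel ∩ Beatriz: 12:15-14:05, 14:45-15:45, 17:10-17:25, 17:40-17:50.
Summing the common windows: 110 + 60 + 15 + 10 = 195 minutes.

195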